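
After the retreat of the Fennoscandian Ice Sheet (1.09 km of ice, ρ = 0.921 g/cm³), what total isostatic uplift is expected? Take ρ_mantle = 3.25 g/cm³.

Removing the load lets mantle flow back in; uplift u satisfies ρ_ice t = ρ_m u.
u = t ρ_ice/ρ_m = 1.09 km × 0.921/3.25 = 0.309 km.

0.309 km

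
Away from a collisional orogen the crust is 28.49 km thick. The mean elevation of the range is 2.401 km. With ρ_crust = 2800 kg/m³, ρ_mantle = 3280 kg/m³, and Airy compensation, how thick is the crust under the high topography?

Root depth r = h ρ_c / (ρ_m − ρ_c) = 2.401 km × 2800 / 480 = 14.01 km.
Total thickness = T + h + r = 28.49 km + 2.401 km + 14.01 km = 44.9 km.

44.9 km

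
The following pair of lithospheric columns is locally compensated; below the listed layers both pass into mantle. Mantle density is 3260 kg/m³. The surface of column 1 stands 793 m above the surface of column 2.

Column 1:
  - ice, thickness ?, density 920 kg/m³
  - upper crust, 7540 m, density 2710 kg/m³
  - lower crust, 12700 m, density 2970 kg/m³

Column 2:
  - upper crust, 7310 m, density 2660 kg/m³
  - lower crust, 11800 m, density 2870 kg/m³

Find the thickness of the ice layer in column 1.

Take the compensation level at the base of the deeper column (depth z_c below the surface of column 1) and equate Σ ρ_i t_i down to z_c; mantle fills any gap and the z_c terms cancel.
Column 1: x×920 + 7540×2710 + 12700×2970 + (z_c − 20240 − x)×3260
Column 2: 793×0 + 7310×2660 + 11800×2870 + (z_c − 793 − 19110)×3260
The z_c×3260 term appears on both sides and cancels. Collect the known terms of each column as K = Σ(ρt)_known − 3260 × (depth of known layers): K_1 = 58152400 − 3260×20240 = −7830000; K_2 = 53310600 − 3260×(793 + 19110) = −11573180.
Balance: K_1 − x×(3260 − 920) = K_2, so x = (K_1 − K_2)/(3260 − 920) = 3743180/2340 = 1600 m.

1600 m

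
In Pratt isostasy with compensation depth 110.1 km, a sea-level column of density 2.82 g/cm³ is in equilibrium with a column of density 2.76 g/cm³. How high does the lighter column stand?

ρ_ref D = ρ (D + h) → h = D (ρ_ref − ρ)/ρ.
h = 110.1 km × (2.82 − 2.76)/2.76 = 2.39 km.

2.39 km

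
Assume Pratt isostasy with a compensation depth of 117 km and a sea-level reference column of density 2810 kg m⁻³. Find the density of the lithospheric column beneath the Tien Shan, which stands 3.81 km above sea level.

Pratt balance: ρ_ref D = ρ (D + h).
ρ = ρ_ref D/(D + h) = 2810 × 117 km/(117 km + 3.81 km) = 2720 kg m⁻³.

2720 kg m⁻³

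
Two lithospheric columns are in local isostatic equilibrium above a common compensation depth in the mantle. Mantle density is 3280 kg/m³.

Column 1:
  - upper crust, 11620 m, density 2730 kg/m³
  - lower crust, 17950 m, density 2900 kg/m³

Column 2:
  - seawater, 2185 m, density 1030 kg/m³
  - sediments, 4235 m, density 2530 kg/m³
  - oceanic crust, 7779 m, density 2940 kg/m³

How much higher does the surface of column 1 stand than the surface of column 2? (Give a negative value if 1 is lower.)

For any compensation level in the mantle, the mantle terms cancel and isostasy reduces to e = (Σt_1 − Σt_2) − (Σ(ρt)_1 − Σ(ρt)_2) / ρ_m.
Σt_1 = 29570 m; Σt_2 = 14199 m; Σ(ρt)_1 = 83777600; Σ(ρt)_2 = 35835360 (in m·kg/m³).
e = (29570 − 14199) − (83777600 − 35835360) / 3280 = 754 m.

754 m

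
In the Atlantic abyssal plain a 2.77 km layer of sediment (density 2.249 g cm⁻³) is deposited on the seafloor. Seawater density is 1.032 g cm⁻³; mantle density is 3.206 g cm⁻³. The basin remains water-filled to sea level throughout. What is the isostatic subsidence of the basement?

1.55 km

Submarine loading: the sediment displaces seawater, and the subsidence is in turn flooded, so s (ρ_m − ρ_w) = t (ρ_sed − ρ_w).
s = 2.77 km × (2.249 − 1.032) / (3.206 − 1.032) = 1.55 km.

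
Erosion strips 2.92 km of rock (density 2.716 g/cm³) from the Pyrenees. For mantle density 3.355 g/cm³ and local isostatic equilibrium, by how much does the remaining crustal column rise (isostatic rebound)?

Unloading: uplift u = e ρ_c/ρ_m = 2.92 km × 2.716/3.355 = 2.36 km.

2.36 km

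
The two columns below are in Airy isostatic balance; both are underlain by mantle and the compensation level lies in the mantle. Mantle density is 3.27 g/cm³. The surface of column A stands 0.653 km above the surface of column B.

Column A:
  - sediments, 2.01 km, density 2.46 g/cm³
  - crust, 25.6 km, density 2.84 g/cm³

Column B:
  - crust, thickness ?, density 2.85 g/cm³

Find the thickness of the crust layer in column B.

25 km

Take the compensation level at the base of the deeper column (depth z_c below the surface of column A) and equate Σ ρ_i t_i down to z_c; mantle fills any gap and the z_c terms cancel.
Column A: 2.01×2.46 + 25.6×2.84 + (z_c − 27.61)×3.27
Column B: 0.653×0 + x×2.85 + (z_c − 0.653 − 0 − x)×3.27
The z_c×3.27 term appears on both sides and cancels. Collect the known terms of each column as K = Σ(ρt)_known − 3.27 × (depth of known layers): K_A = 77.6486 − 3.27×27.61 = −12.6361; K_B = 0 − 3.27×(0.653 + 0) = −2.13531.
Balance: K_A = K_B − x×(3.27 − 2.85), so x = (K_B − K_A)/(3.27 − 2.85) = 10.5008/0.42 = 25 km.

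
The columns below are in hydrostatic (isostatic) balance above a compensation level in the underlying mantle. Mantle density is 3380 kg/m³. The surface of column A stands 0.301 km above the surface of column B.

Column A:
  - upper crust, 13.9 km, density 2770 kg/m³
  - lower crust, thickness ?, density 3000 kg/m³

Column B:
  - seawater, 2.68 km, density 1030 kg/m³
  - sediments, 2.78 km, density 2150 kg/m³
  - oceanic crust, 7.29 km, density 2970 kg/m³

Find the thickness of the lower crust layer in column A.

Take the compensation level at the base of the deeper column (depth z_c below the surface of column A) and equate Σ ρ_i t_i down to z_c; mantle fills any gap and the z_c terms cancel.
Column A: 13.9×2770 + x×3000 + (z_c − 13.9 − x)×3380
Column B: 0.301×0 + 2.68×1030 + 2.78×2150 + 7.29×2970 + (z_c − 0.301 − 12.75)×3380
The z_c×3380 term appears on both sides and cancels. Collect the known terms of each column as K = Σ(ρt)_known − 3380 × (depth of known layers): K_A = 38503 − 3380×13.9 = −8479; K_B = 30388.7 − 3380×(0.301 + 12.75) = −13723.68.
Balance: K_A − x×(3380 − 3000) = K_B, so x = (K_A − K_B)/(3380 − 3000) = 5244.68/380 = 13.8 km.

13.8 km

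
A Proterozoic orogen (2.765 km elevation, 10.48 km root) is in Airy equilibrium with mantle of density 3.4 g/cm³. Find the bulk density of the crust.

2.69 g/cm³

ρ_c h = (ρ_m − ρ_c) r → ρ_c (h + r) = ρ_m r → ρ_c = ρ_m r / (h + r).
ρ_c = 3.4 × 10.48 km / (2.765 km + 10.48 km) = 2.69 g/cm³.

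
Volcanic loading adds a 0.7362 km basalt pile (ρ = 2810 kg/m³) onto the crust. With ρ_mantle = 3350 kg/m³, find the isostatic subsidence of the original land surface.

0.618 km

Subaerial loading: s = t ρ_load / ρ_m.
s = 0.7362 km × 2810/3350 = 0.618 km.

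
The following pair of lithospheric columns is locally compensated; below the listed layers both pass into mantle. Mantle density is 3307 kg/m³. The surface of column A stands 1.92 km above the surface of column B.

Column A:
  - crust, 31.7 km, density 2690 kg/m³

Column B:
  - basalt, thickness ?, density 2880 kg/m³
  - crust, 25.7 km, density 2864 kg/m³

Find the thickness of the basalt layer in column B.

4.27 km

Take the compensation level at the base of the deeper column (depth z_c below the surface of column A) and equate Σ ρ_i t_i down to z_c; mantle fills any gap and the z_c terms cancel.
Column A: 31.7×2690 + (z_c − 31.7)×3307
Column B: 1.92×0 + x×2880 + 25.7×2864 + (z_c − 1.92 − 25.7 − x)×3307
The z_c×3307 term appears on both sides and cancels. Collect the known terms of each column as K = Σ(ρt)_known − 3307 × (depth of known layers): K_A = 85273 − 3307×31.7 = −19558.9; K_B = 73604.8 − 3307×(1.92 + 25.7) = −17734.54.
Balance: K_A = K_B − x×(3307 − 2880), so x = (K_B − K_A)/(3307 − 2880) = 1824.36/427 = 4.27 km.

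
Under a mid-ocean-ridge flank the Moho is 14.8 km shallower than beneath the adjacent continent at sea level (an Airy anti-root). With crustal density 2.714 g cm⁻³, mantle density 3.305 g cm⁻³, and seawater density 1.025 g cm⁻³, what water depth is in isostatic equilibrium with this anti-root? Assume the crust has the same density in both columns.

5.18 km

Replacing a thickness d of crust by seawater at the top must be balanced by replacing crust with mantle at the base: d (ρ_c − ρ_w) = a (ρ_m − ρ_c).
d = a (ρ_m − ρ_c)/(ρ_c − ρ_w) = 14.8 km × 0.591/1.689 = 5.18 km.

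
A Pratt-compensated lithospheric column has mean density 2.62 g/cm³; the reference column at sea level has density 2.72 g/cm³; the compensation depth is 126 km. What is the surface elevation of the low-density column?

ρ_ref D = ρ (D + h) → h = D (ρ_ref − ρ)/ρ.
h = 126 km × (2.72 − 2.62)/2.62 = 4.81 km.

4.81 km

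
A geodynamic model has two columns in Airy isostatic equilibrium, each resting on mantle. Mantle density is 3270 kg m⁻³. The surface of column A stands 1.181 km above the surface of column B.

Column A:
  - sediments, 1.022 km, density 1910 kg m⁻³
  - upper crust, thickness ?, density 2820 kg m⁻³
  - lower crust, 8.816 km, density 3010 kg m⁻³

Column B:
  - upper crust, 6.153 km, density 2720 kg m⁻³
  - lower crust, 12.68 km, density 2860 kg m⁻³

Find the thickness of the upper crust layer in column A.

19.5 km

Take the compensation level at the base of the deeper column (depth z_c below the surface of column A) and equate Σ ρ_i t_i down to z_c; mantle fills any gap and the z_c terms cancel.
Column A: 1.022×1910 + x×2820 + 8.816×3010 + (z_c − 9.838 − x)×3270
Column B: 1.181×0 + 6.153×2720 + 12.68×2860 + (z_c − 1.181 − 18.833)×3270
The z_c×3270 term appears on both sides and cancels. Collect the known terms of each column as K = Σ(ρt)_known − 3270 × (depth of known layers): K_A = 28488.18 − 3270×9.838 = −3682.08; K_B = 53000.96 − 3270×(1.181 + 18.833) = −12444.82.
Balance: K_A − x×(3270 − 2820) = K_B, so x = (K_A − K_B)/(3270 − 2820) = 8762.74/450 = 19.5 km.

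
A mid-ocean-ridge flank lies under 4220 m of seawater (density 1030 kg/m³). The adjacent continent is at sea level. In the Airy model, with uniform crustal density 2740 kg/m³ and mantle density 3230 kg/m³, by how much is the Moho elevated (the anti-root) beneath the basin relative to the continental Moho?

14700 m

By Archimedes' principle applied to the lithosphere: replacing crust with seawater at the top is compensated by replacing crust with mantle at the base: d (ρ_c − ρ_w) = a (ρ_m − ρ_c).
a = d (ρ_c − ρ_w)/(ρ_m − ρ_c) = 4220 m × 1710/490 = 14700 m.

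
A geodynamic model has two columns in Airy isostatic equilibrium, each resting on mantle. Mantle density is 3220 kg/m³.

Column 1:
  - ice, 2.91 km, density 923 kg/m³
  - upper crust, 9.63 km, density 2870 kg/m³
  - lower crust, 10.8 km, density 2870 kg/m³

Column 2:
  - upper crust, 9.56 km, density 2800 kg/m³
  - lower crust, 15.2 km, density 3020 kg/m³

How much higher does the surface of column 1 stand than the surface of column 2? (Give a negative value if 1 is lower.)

For any compensation level in the mantle, the mantle terms cancel and isostasy reduces to e = (Σt_1 − Σt_2) − (Σ(ρt)_1 − Σ(ρt)_2) / ρ_m.
Σt_1 = 23.34 km; Σt_2 = 24.76 km; Σ(ρt)_1 = 61320.03; Σ(ρt)_2 = 72672 (in km·kg/m³).
e = (23.34 − 24.76) − (61320.03 − 72672) / 3220 = 2.11 km.

2.11 km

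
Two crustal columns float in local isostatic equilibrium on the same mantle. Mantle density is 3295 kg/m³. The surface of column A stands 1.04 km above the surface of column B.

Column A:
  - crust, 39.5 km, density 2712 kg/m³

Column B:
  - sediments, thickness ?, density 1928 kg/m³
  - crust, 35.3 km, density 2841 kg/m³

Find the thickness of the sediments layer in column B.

Take the compensation level at the base of the deeper column (depth z_c below the surface of column A) and equate Σ ρ_i t_i down to z_c; mantle fills any gap and the z_c terms cancel.
Column A: 39.5×2712 + (z_c − 39.5)×3295
Column B: 1.04×0 + x×1928 + 35.3×2841 + (z_c − 1.04 − 35.3 − x)×3295
The z_c×3295 term appears on both sides and cancels. Collect the known terms of each column as K = Σ(ρt)_known − 3295 × (depth of known layers): K_A = 107124 − 3295×39.5 = −23028.5; K_B = 100287.3 − 3295×(1.04 + 35.3) = −19453.
Balance: K_A = K_B − x×(3295 − 1928), so x = (K_B − K_A)/(3295 − 1928) = 3575.5/1367 = 2.62 km.

2.62 km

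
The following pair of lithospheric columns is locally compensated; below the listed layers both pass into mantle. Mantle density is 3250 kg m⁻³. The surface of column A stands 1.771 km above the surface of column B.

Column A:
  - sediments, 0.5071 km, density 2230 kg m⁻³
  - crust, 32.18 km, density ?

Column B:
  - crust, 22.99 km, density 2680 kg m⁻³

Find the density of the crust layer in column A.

Take the compensation level at the base of the deeper column (depth z_c below the surface of column A) and equate Σ ρ_i t_i down to z_c; mantle fills any gap and the z_c terms cancel.
Column A: 0.5071×2230 + 32.18×ρ + (z_c − 32.6871)×3250
Column B: 1.771×0 + 22.99×2680 + (z_c − 1.771 − 22.99)×3250
The z_c×3250 term appears on both sides and cancels. Collect the known terms of each column as K = Σ(ρt)_known − 3250 × (depth of known layers): K_A = 1130.833 − 3250×32.6871 = −105102.242; K_B = 61613.2 − 3250×(1.771 + 22.99) = −18860.05.
Balance: K_A + 32.18×ρ = K_B, so ρ = (K_B − K_A)/32.18 = 86242.2/32.18 = 2680 kg m⁻³.

2680 kg m⁻³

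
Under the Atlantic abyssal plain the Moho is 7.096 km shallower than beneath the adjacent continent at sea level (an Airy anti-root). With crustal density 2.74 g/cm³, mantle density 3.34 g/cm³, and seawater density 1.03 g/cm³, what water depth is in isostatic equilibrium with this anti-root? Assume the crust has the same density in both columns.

Replacing a thickness d of crust by seawater at the top must be balanced by replacing crust with mantle at the base: d (ρ_c − ρ_w) = a (ρ_m − ρ_c).
d = a (ρ_m − ρ_c)/(ρ_c − ρ_w) = 7.096 km × 0.6/1.71 = 2.49 km.

2.49 km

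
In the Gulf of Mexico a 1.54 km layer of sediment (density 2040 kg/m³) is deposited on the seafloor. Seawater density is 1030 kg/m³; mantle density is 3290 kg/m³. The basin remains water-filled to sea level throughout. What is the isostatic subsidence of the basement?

Submarine loading: the sediment displaces seawater, and the subsidence is in turn flooded, so s (ρ_m − ρ_w) = t (ρ_sed − ρ_w).
s = 1.54 km × (2040 − 1030) / (3290 − 1030) = 0.688 km.

0.688 km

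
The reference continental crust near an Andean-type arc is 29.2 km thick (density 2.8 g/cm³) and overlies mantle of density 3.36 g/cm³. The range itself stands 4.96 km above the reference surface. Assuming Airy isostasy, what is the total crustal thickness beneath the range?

Root depth r = h ρ_c / (ρ_m − ρ_c) = 4.96 km × 2.8 / 0.56 = 24.8 km.
Total thickness = T + h + r = 29.2 km + 4.96 km + 24.8 km = 59 km.

59 km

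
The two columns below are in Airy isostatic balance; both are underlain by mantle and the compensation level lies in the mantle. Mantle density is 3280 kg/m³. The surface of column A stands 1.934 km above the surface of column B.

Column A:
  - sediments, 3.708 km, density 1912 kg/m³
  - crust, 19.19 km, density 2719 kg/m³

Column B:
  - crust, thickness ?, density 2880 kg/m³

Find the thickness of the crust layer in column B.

23.7 km

Take the compensation level at the base of the deeper column (depth z_c below the surface of column A) and equate Σ ρ_i t_i down to z_c; mantle fills any gap and the z_c terms cancel.
Column A: 3.708×1912 + 19.19×2719 + (z_c − 22.898)×3280
Column B: 1.934×0 + x×2880 + (z_c − 1.934 − 0 − x)×3280
The z_c×3280 term appears on both sides and cancels. Collect the known terms of each column as K = Σ(ρt)_known − 3280 × (depth of known layers): K_A = 59267.306 − 3280×22.898 = −15838.134; K_B = 0 − 3280×(1.934 + 0) = −6343.52.
Balance: K_A = K_B − x×(3280 − 2880), so x = (K_B − K_A)/(3280 − 2880) = 9494.61/400 = 23.7 km.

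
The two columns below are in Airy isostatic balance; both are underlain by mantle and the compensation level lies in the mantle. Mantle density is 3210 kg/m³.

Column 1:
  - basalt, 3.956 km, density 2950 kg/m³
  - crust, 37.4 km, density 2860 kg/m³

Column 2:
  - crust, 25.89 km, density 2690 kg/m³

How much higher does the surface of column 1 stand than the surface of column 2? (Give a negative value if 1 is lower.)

0.204 km

For any compensation level in the mantle, the mantle terms cancel and isostasy reduces to e = (Σt_1 − Σt_2) − (Σ(ρt)_1 − Σ(ρt)_2) / ρ_m.
Σt_1 = 41.356 km; Σt_2 = 25.89 km; Σ(ρt)_1 = 118634.2; Σ(ρt)_2 = 69644.1 (in km·kg/m³).
e = (41.356 − 25.89) − (118634.2 − 69644.1) / 3210 = 0.204 km.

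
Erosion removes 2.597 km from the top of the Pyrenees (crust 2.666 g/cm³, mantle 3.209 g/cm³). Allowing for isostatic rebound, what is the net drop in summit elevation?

0.439 km

Rebound u = e ρ_c/ρ_m = 2.597 km × 2.666/3.209 = 2.158 km.
Net surface drop = e − u = 2.597 km − 2.158 km = e (ρ_m − ρ_c)/ρ_m = 0.439 km.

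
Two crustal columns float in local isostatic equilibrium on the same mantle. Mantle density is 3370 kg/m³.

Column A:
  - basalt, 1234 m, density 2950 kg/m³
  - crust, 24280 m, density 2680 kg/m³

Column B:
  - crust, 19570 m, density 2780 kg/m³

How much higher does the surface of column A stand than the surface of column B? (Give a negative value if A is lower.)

1700 m

For any compensation level in the mantle, the mantle terms cancel and isostasy reduces to e = (Σt_A − Σt_B) − (Σ(ρt)_A − Σ(ρt)_B) / ρ_m.
Σt_A = 25514 m; Σt_B = 19570 m; Σ(ρt)_A = 68710700; Σ(ρt)_B = 54404600 (in m·kg/m³).
e = (25514 − 19570) − (68710700 − 54404600) / 3370 = 1700 m.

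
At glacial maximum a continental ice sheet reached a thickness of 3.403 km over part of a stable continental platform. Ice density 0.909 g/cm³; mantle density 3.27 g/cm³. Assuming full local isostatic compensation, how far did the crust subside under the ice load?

0.946 km

Balancing pressure at the compensation depth: the ice load ρ_ice t is balanced by mantle displaced below, ρ_m s.
s = t ρ_ice / ρ_m = 3.403 km × 0.909/3.27 = 0.946 km.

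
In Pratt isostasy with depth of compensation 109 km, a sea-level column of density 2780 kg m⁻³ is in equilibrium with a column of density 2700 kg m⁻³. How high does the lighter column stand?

3.23 km

ρ_ref D = ρ (D + h) → h = D (ρ_ref − ρ)/ρ.
h = 109 km × (2780 − 2700)/2700 = 3.23 km.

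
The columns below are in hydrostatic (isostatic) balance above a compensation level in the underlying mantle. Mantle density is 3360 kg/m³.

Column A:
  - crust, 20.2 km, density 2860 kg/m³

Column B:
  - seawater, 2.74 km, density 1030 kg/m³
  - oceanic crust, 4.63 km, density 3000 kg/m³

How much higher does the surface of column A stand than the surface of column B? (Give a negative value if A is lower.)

0.61 km

For any compensation level in the mantle, the mantle terms cancel and isostasy reduces to e = (Σt_A − Σt_B) − (Σ(ρt)_A − Σ(ρt)_B) / ρ_m.
Σt_A = 20.2 km; Σt_B = 7.37 km; Σ(ρt)_A = 57772; Σ(ρt)_B = 16712.2 (in km·kg/m³).
e = (20.2 − 7.37) − (57772 − 16712.2) / 3360 = 0.61 km.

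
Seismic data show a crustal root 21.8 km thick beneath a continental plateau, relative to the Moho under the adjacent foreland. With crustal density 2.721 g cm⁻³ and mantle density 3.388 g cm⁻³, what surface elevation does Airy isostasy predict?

5.34 km

By Archimedes' principle applied to the lithosphere: ρ_c h = (ρ_m − ρ_c) r.
h = r (ρ_m − ρ_c) / ρ_c = 21.8 km × (3.388 − 2.721) / 2.721 = 5.34 km.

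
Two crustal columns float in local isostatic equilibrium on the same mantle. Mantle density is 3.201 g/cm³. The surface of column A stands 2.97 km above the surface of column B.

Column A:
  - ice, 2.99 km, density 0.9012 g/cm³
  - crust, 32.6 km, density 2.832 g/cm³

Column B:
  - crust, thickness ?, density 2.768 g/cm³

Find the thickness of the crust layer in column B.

21.7 km

Take the compensation level at the base of the deeper column (depth z_c below the surface of column A) and equate Σ ρ_i t_i down to z_c; mantle fills any gap and the z_c terms cancel.
Column A: 2.99×0.9012 + 32.6×2.832 + (z_c − 35.59)×3.201
Column B: 2.97×0 + x×2.768 + (z_c − 2.97 − 0 − x)×3.201
The z_c×3.201 term appears on both sides and cancels. Collect the known terms of each column as K = Σ(ρt)_known − 3.201 × (depth of known layers): K_A = 95.017788 − 3.201×35.59 = −18.905802; K_B = 0 − 3.201×(2.97 + 0) = −9.50697.
Balance: K_A = K_B − x×(3.201 − 2.768), so x = (K_B − K_A)/(3.201 − 2.768) = 9.39883/0.433 = 21.7 km.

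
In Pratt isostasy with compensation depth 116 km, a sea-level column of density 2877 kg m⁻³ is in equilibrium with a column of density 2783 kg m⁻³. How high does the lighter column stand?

ρ_ref D = ρ (D + h) → h = D (ρ_ref − ρ)/ρ.
h = 116 km × (2877 − 2783)/2783 = 3.92 km.

3.92 km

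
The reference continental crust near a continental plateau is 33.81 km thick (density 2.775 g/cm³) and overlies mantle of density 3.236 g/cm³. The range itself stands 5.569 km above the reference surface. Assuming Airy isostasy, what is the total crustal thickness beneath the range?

Root depth r = h ρ_c / (ρ_m − ρ_c) = 5.569 km × 2.775 / 0.461 = 33.52 km.
Total thickness = T + h + r = 33.81 km + 5.569 km + 33.52 km = 72.9 km.

72.9 km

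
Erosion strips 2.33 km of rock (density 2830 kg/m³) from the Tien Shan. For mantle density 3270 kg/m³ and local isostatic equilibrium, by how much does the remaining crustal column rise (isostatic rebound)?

Unloading: uplift u = e ρ_c/ρ_m = 2.33 km × 2830/3270 = 2.02 km.

2.02 km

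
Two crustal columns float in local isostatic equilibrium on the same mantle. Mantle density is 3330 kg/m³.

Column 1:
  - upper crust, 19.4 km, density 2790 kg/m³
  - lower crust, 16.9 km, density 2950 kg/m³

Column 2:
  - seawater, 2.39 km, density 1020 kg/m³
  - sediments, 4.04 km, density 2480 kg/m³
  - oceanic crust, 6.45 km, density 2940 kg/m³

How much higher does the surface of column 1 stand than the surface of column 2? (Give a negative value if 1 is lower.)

1.63 km

For any compensation level in the mantle, the mantle terms cancel and isostasy reduces to e = (Σt_1 − Σt_2) − (Σ(ρt)_1 − Σ(ρt)_2) / ρ_m.
Σt_1 = 36.3 km; Σt_2 = 12.88 km; Σ(ρt)_1 = 103981; Σ(ρt)_2 = 31420 (in km·kg/m³).
e = (36.3 − 12.88) − (103981 − 31420) / 3330 = 1.63 km.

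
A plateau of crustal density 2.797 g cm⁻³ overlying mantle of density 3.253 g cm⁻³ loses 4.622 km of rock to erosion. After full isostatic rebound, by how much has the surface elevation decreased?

Rebound u = e ρ_c/ρ_m = 4.622 km × 2.797/3.253 = 3.974 km.
Net surface drop = e − u = 4.622 km − 3.974 km = e (ρ_m − ρ_c)/ρ_m = 0.648 km.

0.648 km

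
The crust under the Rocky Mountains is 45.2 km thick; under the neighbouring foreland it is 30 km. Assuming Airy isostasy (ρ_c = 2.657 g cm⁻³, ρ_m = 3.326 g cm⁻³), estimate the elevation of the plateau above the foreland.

3.06 km

Excess crust Δ = 45.2 km − 30 km = 15.2 km, split between elevation h and root r with h + r = Δ.
Airy balance ρ_c h = (ρ_m − ρ_c) r gives r = h ρ_c/(ρ_m − ρ_c), so h (1 + ρ_c/(ρ_m − ρ_c)) = Δ, i.e. h = Δ (ρ_m − ρ_c)/ρ_m.
h = 15.2 km × 0.669/3.326 = 3.06 km.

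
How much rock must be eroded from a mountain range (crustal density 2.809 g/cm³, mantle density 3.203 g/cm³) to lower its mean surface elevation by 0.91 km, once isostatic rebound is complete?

Net drop Δ = e − u = e − e ρ_c/ρ_m = e (ρ_m − ρ_c)/ρ_m.
e = Δ ρ_m/(ρ_m − ρ_c) = 0.91 km × 3.203/0.394 = 7.4 km.

7.4 km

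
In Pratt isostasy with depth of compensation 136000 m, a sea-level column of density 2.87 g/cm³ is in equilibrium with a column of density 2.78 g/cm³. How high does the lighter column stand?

ρ_ref D = ρ (D + h) → h = D (ρ_ref − ρ)/ρ.
h = 136000 m × (2.87 − 2.78)/2.78 = 4400 m.

4400 m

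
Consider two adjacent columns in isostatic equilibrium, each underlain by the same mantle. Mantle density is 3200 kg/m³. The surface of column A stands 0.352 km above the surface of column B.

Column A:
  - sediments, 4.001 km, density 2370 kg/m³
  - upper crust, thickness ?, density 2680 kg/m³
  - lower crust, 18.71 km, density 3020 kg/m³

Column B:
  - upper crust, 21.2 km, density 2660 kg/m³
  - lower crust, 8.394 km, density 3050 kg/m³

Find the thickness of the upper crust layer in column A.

Take the compensation level at the base of the deeper column (depth z_c below the surface of column A) and equate Σ ρ_i t_i down to z_c; mantle fills any gap and the z_c terms cancel.
Column A: 4.001×2370 + x×2680 + 18.71×3020 + (z_c − 22.711 − x)×3200
Column B: 0.352×0 + 21.2×2660 + 8.394×3050 + (z_c − 0.352 − 29.594)×3200
The z_c×3200 term appears on both sides and cancels. Collect the known terms of each column as K = Σ(ρt)_known − 3200 × (depth of known layers): K_A = 65986.57 − 3200×22.711 = −6688.63; K_B = 81993.7 − 3200×(0.352 + 29.594) = −13833.5.
Balance: K_A − x×(3200 − 2680) = K_B, so x = (K_A − K_B)/(3200 − 2680) = 7144.87/520 = 13.7 km.

13.7 km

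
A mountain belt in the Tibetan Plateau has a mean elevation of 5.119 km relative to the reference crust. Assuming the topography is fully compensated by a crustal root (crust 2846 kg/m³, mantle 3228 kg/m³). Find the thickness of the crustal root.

38.1 km

In Airy isostatic equilibrium: the weight of the topography is balanced by the buoyancy of the root, ρ_c h = (ρ_m − ρ_c) r.
r = h · ρ_c / (ρ_m − ρ_c) = 5.119 km × 2846 / (3228 − 2846) = 38.1 km.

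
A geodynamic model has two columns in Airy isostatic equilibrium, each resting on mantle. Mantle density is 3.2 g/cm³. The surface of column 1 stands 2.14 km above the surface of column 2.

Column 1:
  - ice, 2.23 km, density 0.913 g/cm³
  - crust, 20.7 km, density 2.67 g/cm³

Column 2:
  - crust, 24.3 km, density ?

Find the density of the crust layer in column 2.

Take the compensation level at the base of the deeper column (depth z_c below the surface of column 1) and equate Σ ρ_i t_i down to z_c; mantle fills any gap and the z_c terms cancel.
Column 1: 2.23×0.913 + 20.7×2.67 + (z_c − 22.93)×3.2
Column 2: 2.14×0 + 24.3×ρ + (z_c − 2.14 − 24.3)×3.2
The z_c×3.2 term appears on both sides and cancels. Collect the known terms of each column as K = Σ(ρt)_known − 3.2 × (depth of known layers): K_1 = 57.30499 − 3.2×22.93 = −16.07101; K_2 = 0 − 3.2×(2.14 + 24.3) = −84.608.
Balance: K_1 = K_2 + 24.3×ρ, so ρ = (K_1 − K_2)/24.3 = 68.537/24.3 = 2.82 g/cm³.

2.82 g/cm³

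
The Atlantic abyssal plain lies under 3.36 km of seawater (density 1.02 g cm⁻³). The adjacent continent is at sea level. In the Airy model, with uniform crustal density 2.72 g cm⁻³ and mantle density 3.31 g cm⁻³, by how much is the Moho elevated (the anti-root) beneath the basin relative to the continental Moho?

Isostatic balance requires: replacing crust with seawater at the top is compensated by replacing crust with mantle at the base: d (ρ_c − ρ_w) = a (ρ_m − ρ_c).
a = d (ρ_c − ρ_w)/(ρ_m − ρ_c) = 3.36 km × 1.7/0.59 = 9.68 km.

9.68 km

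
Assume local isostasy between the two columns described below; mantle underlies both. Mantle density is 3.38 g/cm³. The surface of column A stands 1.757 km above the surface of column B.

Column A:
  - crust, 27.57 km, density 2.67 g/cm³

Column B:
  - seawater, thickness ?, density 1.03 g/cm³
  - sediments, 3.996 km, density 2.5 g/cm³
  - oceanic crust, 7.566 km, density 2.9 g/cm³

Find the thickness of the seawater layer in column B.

Take the compensation level at the base of the deeper column (depth z_c below the surface of column A) and equate Σ ρ_i t_i down to z_c; mantle fills any gap and the z_c terms cancel.
Column A: 27.57×2.67 + (z_c − 27.57)×3.38
Column B: 1.757×0 + x×1.03 + 3.996×2.5 + 7.566×2.9 + (z_c − 1.757 − 11.562 − x)×3.38
The z_c×3.38 term appears on both sides and cancels. Collect the known terms of each column as K = Σ(ρt)_known − 3.38 × (depth of known layers): K_A = 73.6119 − 3.38×27.57 = −19.5747; K_B = 31.9314 − 3.38×(1.757 + 11.562) = −13.08682.
Balance: K_A = K_B − x×(3.38 − 1.03), so x = (K_B − K_A)/(3.38 − 1.03) = 6.48788/2.35 = 2.76 km.

2.76 km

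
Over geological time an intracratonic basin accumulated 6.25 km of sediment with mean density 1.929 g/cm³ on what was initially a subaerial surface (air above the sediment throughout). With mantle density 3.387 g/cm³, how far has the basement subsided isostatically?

3.56 km

Subaerial load: s = t ρ_sed / ρ_m = 6.25 km × 1.929/3.387 = 3.56 km.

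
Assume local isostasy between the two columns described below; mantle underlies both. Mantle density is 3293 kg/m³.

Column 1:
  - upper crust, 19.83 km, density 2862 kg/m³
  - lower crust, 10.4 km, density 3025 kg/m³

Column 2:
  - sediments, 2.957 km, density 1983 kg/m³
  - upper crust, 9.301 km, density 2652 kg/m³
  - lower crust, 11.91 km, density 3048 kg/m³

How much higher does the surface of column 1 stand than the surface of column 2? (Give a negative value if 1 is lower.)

For any compensation level in the mantle, the mantle terms cancel and isostasy reduces to e = (Σt_1 − Σt_2) − (Σ(ρt)_1 − Σ(ρt)_2) / ρ_m.
Σt_1 = 30.23 km; Σt_2 = 24.168 km; Σ(ρt)_1 = 88213.46; Σ(ρt)_2 = 66831.663 (in km·kg/m³).
e = (30.23 − 24.168) − (88213.46 − 66831.663) / 3293 = −0.431 km.

−0.431 km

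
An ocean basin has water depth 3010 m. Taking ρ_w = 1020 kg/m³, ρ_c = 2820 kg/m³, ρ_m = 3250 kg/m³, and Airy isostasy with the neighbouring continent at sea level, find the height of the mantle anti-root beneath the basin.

By Archimedes' principle applied to the lithosphere: replacing crust with seawater at the top is compensated by replacing crust with mantle at the base: d (ρ_c − ρ_w) = a (ρ_m − ρ_c).
a = d (ρ_c − ρ_w)/(ρ_m − ρ_c) = 3010 m × 1800/430 = 12600 m.

12600 m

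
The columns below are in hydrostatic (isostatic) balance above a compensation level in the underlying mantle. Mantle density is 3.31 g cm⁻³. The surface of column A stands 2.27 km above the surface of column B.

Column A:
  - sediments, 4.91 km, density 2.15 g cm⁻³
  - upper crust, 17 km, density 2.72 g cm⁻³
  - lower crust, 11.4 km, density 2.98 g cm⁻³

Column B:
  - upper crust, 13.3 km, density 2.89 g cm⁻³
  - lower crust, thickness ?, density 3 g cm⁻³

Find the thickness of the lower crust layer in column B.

20.6 km

Take the compensation level at the base of the deeper column (depth z_c below the surface of column A) and equate Σ ρ_i t_i down to z_c; mantle fills any gap and the z_c terms cancel.
Column A: 4.91×2.15 + 17×2.72 + 11.4×2.98 + (z_c − 33.31)×3.31
Column B: 2.27×0 + 13.3×2.89 + x×3 + (z_c − 2.27 − 13.3 − x)×3.31
The z_c×3.31 term appears on both sides and cancels. Collect the known terms of each column as K = Σ(ρt)_known − 3.31 × (depth of known layers): K_A = 90.7685 − 3.31×33.31 = −19.4876; K_B = 38.437 − 3.31×(2.27 + 13.3) = −13.0997.
Balance: K_A = K_B − x×(3.31 − 3), so x = (K_B − K_A)/(3.31 − 3) = 6.3879/0.31 = 20.6 km.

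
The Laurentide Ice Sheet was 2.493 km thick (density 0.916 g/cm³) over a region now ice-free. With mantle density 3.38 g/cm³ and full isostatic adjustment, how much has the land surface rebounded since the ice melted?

0.676 km

Removing the load lets mantle flow back in; uplift u satisfies ρ_ice t = ρ_m u.
u = t ρ_ice/ρ_m = 2.493 km × 0.916/3.38 = 0.676 km.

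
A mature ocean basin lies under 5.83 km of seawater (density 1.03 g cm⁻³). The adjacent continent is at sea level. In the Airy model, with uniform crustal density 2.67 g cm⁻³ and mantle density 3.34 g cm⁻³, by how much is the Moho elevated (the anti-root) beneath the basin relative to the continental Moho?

14.3 km

By Archimedes' principle applied to the lithosphere: replacing crust with seawater at the top is compensated by replacing crust with mantle at the base: d (ρ_c − ρ_w) = a (ρ_m − ρ_c).
a = d (ρ_c − ρ_w)/(ρ_m − ρ_c) = 5.83 km × 1.64/0.67 = 14.3 km.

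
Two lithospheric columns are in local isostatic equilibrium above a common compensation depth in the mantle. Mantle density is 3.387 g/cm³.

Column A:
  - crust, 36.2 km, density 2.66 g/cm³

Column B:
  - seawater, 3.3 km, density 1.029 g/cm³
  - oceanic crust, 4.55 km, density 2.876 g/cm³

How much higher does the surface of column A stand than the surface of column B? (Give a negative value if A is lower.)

For any compensation level in the mantle, the mantle terms cancel and isostasy reduces to e = (Σt_A − Σt_B) − (Σ(ρt)_A − Σ(ρt)_B) / ρ_m.
Σt_A = 36.2 km; Σt_B = 7.85 km; Σ(ρt)_A = 96.292; Σ(ρt)_B = 16.4815 (in km·g/cm³).
e = (36.2 − 7.85) − (96.292 − 16.4815) / 3.387 = 4.79 km.

4.79 km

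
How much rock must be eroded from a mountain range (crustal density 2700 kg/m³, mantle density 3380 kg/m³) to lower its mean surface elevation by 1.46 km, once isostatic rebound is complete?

7.26 km

Net drop Δ = e − u = e − e ρ_c/ρ_m = e (ρ_m − ρ_c)/ρ_m.
e = Δ ρ_m/(ρ_m − ρ_c) = 1.46 km × 3380/680 = 7.26 km.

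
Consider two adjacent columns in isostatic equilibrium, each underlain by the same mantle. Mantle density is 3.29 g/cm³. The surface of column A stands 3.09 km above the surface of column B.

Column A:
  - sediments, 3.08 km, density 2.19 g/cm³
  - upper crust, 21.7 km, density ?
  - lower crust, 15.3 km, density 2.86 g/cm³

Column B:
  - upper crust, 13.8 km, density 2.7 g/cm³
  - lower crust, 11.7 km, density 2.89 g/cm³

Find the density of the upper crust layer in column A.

2.69 g/cm³

Take the compensation level at the base of the deeper column (depth z_c below the surface of column A) and equate Σ ρ_i t_i down to z_c; mantle fills any gap and the z_c terms cancel.
Column A: 3.08×2.19 + 21.7×ρ + 15.3×2.86 + (z_c − 40.08)×3.29
Column B: 3.09×0 + 13.8×2.7 + 11.7×2.89 + (z_c − 3.09 − 25.5)×3.29
The z_c×3.29 term appears on both sides and cancels. Collect the known terms of each column as K = Σ(ρt)_known − 3.29 × (depth of known layers): K_A = 50.5032 − 3.29×40.08 = −81.36; K_B = 71.073 − 3.29×(3.09 + 25.5) = −22.9881.
Balance: K_A + 21.7×ρ = K_B, so ρ = (K_B − K_A)/21.7 = 58.3719/21.7 = 2.69 g/cm³.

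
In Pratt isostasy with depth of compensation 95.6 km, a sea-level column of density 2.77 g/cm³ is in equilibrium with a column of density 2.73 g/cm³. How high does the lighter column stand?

1.4 km

ρ_ref D = ρ (D + h) → h = D (ρ_ref − ρ)/ρ.
h = 95.6 km × (2.77 − 2.73)/2.73 = 1.4 km.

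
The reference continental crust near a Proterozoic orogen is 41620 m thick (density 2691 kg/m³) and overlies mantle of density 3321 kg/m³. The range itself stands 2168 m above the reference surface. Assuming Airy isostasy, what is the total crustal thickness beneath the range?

53000 m

Root depth r = h ρ_c / (ρ_m − ρ_c) = 2168 m × 2691 / 630 = 9260 m.
Total thickness = T + h + r = 41620 m + 2168 m + 9260 m = 53000 m.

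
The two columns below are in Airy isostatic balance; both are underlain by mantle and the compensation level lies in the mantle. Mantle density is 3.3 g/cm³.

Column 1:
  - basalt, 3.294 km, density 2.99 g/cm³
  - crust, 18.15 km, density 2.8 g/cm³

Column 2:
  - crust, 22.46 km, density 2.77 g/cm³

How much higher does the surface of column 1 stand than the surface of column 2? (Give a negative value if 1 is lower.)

For any compensation level in the mantle, the mantle terms cancel and isostasy reduces to e = (Σt_1 − Σt_2) − (Σ(ρt)_1 − Σ(ρt)_2) / ρ_m.
Σt_1 = 21.444 km; Σt_2 = 22.46 km; Σ(ρt)_1 = 60.66906; Σ(ρt)_2 = 62.2142 (in km·g/cm³).
e = (21.444 − 22.46) − (60.66906 − 62.2142) / 3.3 = −0.548 km.

−0.548 km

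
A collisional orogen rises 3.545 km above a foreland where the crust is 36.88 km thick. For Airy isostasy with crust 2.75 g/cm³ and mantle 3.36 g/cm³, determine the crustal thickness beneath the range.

Root depth r = h ρ_c / (ρ_m − ρ_c) = 3.545 km × 2.75 / 0.61 = 15.98 km.
Total thickness = T + h + r = 36.88 km + 3.545 km + 15.98 km = 56.4 km.

56.4 km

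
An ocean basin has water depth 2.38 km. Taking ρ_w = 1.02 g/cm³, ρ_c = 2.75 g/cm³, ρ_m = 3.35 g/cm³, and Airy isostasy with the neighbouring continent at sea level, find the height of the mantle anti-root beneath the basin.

Isostatic balance requires: replacing crust with seawater at the top is compensated by replacing crust with mantle at the base: d (ρ_c − ρ_w) = a (ρ_m − ρ_c).
a = d (ρ_c − ρ_w)/(ρ_m − ρ_c) = 2.38 km × 1.73/0.6 = 6.86 km.

6.86 km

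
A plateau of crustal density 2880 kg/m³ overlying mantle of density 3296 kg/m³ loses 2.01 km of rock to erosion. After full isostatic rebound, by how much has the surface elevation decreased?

Rebound u = e ρ_c/ρ_m = 2.01 km × 2880/3296 = 1.756 km.
Net surface drop = e − u = 2.01 km − 1.756 km = e (ρ_m − ρ_c)/ρ_m = 0.254 km.

0.254 km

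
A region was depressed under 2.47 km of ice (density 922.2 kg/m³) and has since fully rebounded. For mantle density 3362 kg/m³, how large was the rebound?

0.678 km

Removing the load lets mantle flow back in; uplift u satisfies ρ_ice t = ρ_m u.
u = t ρ_ice/ρ_m = 2.47 km × 922.2/3362 = 0.678 km.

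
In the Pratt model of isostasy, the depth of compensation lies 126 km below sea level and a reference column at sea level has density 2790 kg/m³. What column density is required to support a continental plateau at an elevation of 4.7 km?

2690 kg/m³

Pratt balance: ρ_ref D = ρ (D + h).
ρ = ρ_ref D/(D + h) = 2790 × 126 km/(126 km + 4.7 km) = 2690 kg/m³.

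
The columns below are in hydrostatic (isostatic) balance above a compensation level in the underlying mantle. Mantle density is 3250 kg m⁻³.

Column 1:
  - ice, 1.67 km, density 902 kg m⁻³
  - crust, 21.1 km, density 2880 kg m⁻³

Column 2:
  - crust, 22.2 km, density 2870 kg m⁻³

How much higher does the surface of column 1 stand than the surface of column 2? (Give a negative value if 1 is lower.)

For any compensation level in the mantle, the mantle terms cancel and isostasy reduces to e = (Σt_1 − Σt_2) − (Σ(ρt)_1 − Σ(ρt)_2) / ρ_m.
Σt_1 = 22.77 km; Σt_2 = 22.2 km; Σ(ρt)_1 = 62274.34; Σ(ρt)_2 = 63714 (in km·kg m⁻³).
e = (22.77 − 22.2) − (62274.34 − 63714) / 3250 = 1.01 km.

1.01 km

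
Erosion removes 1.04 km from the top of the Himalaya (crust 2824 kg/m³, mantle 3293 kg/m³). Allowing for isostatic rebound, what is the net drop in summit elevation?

Rebound u = e ρ_c/ρ_m = 1.04 km × 2824/3293 = 0.8919 km.
Net surface drop = e − u = 1.04 km − 0.8919 km = e (ρ_m − ρ_c)/ρ_m = 0.148 km.

0.148 km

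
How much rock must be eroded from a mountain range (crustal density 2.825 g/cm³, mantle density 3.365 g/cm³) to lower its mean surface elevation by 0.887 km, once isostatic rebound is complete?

Net drop Δ = e − u = e − e ρ_c/ρ_m = e (ρ_m − ρ_c)/ρ_m.
e = Δ ρ_m/(ρ_m − ρ_c) = 0.887 km × 3.365/0.54 = 5.53 km.

5.53 km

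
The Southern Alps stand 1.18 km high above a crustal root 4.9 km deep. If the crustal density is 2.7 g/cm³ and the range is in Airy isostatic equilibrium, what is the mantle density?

Airy balance: ρ_c h = (ρ_m − ρ_c) r → ρ_m = ρ_c (1 + h/r).
ρ_m = 2.7 × (1 + 1.18 km/4.9 km) = 3.35 g/cm³.

3.35 g/cm³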